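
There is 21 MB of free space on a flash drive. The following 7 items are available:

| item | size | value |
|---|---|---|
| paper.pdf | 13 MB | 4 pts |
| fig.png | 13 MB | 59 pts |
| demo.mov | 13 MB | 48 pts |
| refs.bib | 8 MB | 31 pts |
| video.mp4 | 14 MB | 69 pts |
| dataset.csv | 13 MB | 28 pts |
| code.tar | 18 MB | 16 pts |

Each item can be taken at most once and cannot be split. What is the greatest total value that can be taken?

90 pts

Check high-value combinations within 21 MB:
- fig.png+refs.bib: size 13+8=21, value 59+31=90
- demo.mov+refs.bib: size 13+8=21, value 48+31=79
- video.mp4: size 14, value 69
- fig.png: size 13, value 59
Best: 90 pts.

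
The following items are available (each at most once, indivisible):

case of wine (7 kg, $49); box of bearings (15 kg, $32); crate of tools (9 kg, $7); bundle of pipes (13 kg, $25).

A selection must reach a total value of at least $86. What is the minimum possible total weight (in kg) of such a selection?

31

Subsets with value ≥ 86, sorted by total weight:
- case of wine+box of bearings+crate of tools: weight 31, value 88
- case of wine+box of bearings+bundle of pipes: weight 35, value 106
- case of wine+box of bearings+crate of tools+bundle of pipes: weight 44, value 113
Minimum weight: 31 kg.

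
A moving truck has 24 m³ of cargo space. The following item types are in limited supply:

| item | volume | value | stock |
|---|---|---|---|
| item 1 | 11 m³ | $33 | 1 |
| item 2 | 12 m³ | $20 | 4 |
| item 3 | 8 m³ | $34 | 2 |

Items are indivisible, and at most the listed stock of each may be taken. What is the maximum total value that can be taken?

Top feasible selections:
- 2×item 3: volume 16, value 68
- 1×item 1 + 1×item 3: volume 19, value 67
- 1×item 2 + 1×item 3: volume 20, value 54
Best: $68.

$68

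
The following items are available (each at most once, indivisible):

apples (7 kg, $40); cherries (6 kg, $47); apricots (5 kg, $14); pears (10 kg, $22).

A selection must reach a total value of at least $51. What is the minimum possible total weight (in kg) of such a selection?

Subsets with value ≥ 51, sorted by total weight:
- cherries+apricots: weight 11, value 61
- apples+apricots: weight 12, value 54
Minimum weight: 11 kg.

11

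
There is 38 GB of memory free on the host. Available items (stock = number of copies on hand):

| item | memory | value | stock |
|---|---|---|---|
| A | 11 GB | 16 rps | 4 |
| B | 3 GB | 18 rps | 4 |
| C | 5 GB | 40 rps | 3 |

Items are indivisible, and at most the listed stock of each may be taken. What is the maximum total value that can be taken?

208 rps

Top feasible selections:
- 1×A + 4×B + 3×C: memory 38, value 208
- 4×B + 3×C: memory 27, value 192
- 1×A + 3×B + 3×C: memory 35, value 190
Best: 208 rps.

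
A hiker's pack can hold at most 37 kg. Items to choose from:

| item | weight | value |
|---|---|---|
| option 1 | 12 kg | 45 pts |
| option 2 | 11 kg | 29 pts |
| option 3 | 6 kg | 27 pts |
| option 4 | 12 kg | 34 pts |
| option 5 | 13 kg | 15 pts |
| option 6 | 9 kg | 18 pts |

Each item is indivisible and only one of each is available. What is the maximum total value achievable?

108 pts

This is a 0/1 knapsack; check combinations near the capacity.
- option 1+option 2+option 4: weight 12+11+12=35, value 45+29+34=108
- option 1+option 3+option 4: weight 12+6+12=30, value 45+27+34=106
- option 1+option 2+option 3: weight 12+11+6=29, value 45+29+27=101
- option 1+option 4+option 6: weight 12+12+9=33, value 45+34+18=97
Best: 108 pts.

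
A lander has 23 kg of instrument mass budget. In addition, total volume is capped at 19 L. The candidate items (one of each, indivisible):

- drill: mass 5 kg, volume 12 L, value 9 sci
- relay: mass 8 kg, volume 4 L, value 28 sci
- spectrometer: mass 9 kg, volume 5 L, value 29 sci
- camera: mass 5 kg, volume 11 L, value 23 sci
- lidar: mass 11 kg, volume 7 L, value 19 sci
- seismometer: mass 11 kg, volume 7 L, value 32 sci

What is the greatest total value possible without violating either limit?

Feasible sets respecting both limits:
- spectrometer+seismometer: mass 20, volume 12, value 61
- relay+seismometer: mass 19, volume 11, value 60
- relay+spectrometer: mass 17, volume 9, value 57
Best: 61 sci.

61 sci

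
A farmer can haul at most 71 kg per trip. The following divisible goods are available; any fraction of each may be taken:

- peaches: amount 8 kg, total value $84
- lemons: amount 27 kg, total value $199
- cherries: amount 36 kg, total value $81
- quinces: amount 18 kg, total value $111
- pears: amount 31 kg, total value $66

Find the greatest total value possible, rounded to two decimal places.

Take in order of value per unit:
- peaches (84/8 per unit): all 8 → value 84, running total 84.00
- lemons (199/27 per unit): all 27 → value 199, running total 283.00
- quinces (111/18 per unit): all 18 → value 111, running total 394.00
- cherries (81/36 per unit): 18 of 36 → value 18×81/36 = 40.5000, running total 434.50
Total 434.50.

434.50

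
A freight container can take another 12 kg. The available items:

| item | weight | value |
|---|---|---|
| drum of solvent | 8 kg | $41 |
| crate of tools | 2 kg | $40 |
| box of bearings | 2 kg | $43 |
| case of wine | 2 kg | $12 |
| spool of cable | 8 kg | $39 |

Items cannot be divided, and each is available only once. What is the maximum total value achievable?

Check high-value combinations within 12 kg:
- drum of solvent+crate of tools+box of bearings: weight 8+2+2=12, value 41+40+43=124
- crate of tools+box of bearings+spool of cable: weight 2+2+8=12, value 40+43+39=122
- drum of solvent+box of bearings+case of wine: weight 8+2+2=12, value 41+43+12=96
- crate of tools+box of bearings+case of wine: weight 2+2+2=6, value 40+43+12=95
- box of bearings+case of wine+spool of cable: weight 2+2+8=12, value 43+12+39=94
Best: $124.

$124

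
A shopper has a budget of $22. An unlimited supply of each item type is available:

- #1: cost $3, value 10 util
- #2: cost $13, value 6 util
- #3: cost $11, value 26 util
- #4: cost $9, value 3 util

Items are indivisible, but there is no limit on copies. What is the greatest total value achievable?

70 util

Best value-per-unit is #1 at 10/3, and filling with it alone uses cost 7×3=21. No mix of the others beats 7×10 = 70.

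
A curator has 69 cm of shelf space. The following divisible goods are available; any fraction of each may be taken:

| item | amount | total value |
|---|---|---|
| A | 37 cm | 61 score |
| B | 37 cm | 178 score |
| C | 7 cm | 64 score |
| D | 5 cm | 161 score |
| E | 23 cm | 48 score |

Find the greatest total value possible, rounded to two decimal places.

444.74

Take in order of value per unit:
- D (161/5 per unit): all 5 → value 161, running total 161.00
- C (64/7 per unit): all 7 → value 64, running total 225.00
- B (178/37 per unit): all 37 → value 178, running total 403.00
- E (48/23 per unit): 20 of 23 → value 20×48/23 = 41.7391, running total 444.74
Total 444.74.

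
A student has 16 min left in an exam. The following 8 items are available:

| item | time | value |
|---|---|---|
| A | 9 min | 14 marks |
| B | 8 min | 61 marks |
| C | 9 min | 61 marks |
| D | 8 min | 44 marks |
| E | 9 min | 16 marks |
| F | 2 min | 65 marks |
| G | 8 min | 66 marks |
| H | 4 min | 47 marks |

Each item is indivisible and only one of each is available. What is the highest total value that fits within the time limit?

Check high-value combinations within 16 min:
- F+G+H: time 2+8+4=14, value 65+66+47=178
- B+F+H: time 8+2+4=14, value 61+65+47=173
- C+F+H: time 9+2+4=15, value 61+65+47=173
Best: 178 marks.

178 marks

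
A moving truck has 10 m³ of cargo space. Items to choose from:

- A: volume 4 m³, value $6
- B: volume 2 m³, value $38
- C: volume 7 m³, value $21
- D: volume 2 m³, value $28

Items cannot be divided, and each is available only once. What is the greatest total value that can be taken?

$72

Check high-value combinations within 10 m³:
- A+B+D: volume 4+2+2=8, value 6+38+28=72
- B+D: volume 2+2=4, value 38+28=66
- B+C: volume 2+7=9, value 38+21=59
- C+D: volume 7+2=9, value 21+28=49
Best: $72.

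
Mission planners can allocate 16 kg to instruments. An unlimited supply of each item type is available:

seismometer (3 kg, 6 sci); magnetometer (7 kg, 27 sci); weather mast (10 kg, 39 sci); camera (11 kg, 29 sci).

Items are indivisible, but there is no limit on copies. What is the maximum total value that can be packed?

Best value-per-unit is weather mast at 39/10; filling with it alone gives 1×39 = 39.
Optimal mix: 2×magnetometer → mass 14, value 54.

54 sci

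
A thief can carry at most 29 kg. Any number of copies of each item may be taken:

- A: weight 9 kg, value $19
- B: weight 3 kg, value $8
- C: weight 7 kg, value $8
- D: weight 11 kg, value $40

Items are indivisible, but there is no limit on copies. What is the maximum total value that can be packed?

$96

Best value-per-unit is D at 40/11; filling with it alone gives 2×40 = 80.
Optimal mix: 2×B + 2×D → weight 28, value 96.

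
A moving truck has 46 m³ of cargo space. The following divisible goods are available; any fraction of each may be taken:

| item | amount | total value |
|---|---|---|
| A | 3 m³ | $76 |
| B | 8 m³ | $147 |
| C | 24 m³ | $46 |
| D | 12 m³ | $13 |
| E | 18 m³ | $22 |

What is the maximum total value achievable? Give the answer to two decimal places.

282.44

Take in order of value per unit:
- A (76/3 per unit): all 3 → value 76, running total 76.00
- B (147/8 per unit): all 8 → value 147, running total 223.00
- C (46/24 per unit): all 24 → value 46, running total 269.00
- E (22/18 per unit): 11 of 18 → value 11×22/18 = 13.4444, running total 282.44
Total 282.44.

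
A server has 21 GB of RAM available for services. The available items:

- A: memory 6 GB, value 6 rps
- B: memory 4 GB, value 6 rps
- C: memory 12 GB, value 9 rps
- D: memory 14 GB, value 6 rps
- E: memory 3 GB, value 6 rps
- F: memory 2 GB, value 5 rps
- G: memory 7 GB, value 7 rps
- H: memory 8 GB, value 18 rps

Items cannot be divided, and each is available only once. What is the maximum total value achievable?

36 rps

Check high-value combinations within 21 GB:
- E+F+G+H: memory 3+2+7+8=20, value 6+5+7+18=36
- A+B+E+H: memory 6+4+3+8=21, value 6+6+6+18=36
- B+F+G+H: memory 4+2+7+8=21, value 6+5+7+18=36
Best: 36 rps.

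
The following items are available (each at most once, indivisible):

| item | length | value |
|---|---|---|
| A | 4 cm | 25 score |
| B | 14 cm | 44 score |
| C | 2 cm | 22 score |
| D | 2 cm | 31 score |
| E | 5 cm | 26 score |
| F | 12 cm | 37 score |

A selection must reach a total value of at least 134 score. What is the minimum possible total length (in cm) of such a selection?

Subsets with value ≥ 134, sorted by total length:
- A+C+D+E+F: length 25, value 141
- A+B+C+D+E: length 27, value 148
Minimum length: 25 cm.

25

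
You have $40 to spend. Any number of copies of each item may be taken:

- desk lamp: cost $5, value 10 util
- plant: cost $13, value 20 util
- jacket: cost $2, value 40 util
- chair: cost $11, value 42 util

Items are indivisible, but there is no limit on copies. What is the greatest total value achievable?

800 util

Best value-per-unit is jacket at 40/2, and filling with it alone uses cost 20×2=40. No mix of the others beats 20×40 = 800.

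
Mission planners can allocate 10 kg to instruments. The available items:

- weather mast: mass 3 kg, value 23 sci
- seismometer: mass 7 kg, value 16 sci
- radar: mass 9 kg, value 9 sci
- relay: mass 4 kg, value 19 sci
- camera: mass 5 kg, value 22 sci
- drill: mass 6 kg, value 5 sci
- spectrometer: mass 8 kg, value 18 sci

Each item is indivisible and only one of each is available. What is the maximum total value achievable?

This is a 0/1 knapsack; check combinations near the capacity.
- weather mast+camera: mass 3+5=8, value 23+22=45
- weather mast+relay: mass 3+4=7, value 23+19=42
- relay+camera: mass 4+5=9, value 19+22=41
Best: 45 sci.

45 sci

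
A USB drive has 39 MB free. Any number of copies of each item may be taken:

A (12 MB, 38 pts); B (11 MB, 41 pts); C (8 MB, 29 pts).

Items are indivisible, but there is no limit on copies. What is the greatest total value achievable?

Best value-per-unit is B at 41/11; filling with it alone gives 3×41 = 123.
Optimal mix: 2×B + 2×C → size 38, value 140.

140 pts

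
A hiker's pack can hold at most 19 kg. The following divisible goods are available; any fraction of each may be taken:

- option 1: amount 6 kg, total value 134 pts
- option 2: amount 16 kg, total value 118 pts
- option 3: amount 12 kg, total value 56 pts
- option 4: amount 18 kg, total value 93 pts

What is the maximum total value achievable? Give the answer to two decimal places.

229.88

Take in order of value per unit:
- option 1 (134/6 per unit): all 6 → value 134, running total 134.00
- option 2 (118/16 per unit): 13 of 16 → value 13×118/16 = 95.8750, running total 229.88
Total 229.88.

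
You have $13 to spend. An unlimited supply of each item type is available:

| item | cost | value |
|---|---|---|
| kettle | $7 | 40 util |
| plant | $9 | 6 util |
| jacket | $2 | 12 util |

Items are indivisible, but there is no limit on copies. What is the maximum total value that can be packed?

76 util

Best value-per-unit is jacket at 12/2; filling with it alone gives 6×12 = 72.
Optimal mix: 1×kettle + 3×jacket → cost 13, value 76.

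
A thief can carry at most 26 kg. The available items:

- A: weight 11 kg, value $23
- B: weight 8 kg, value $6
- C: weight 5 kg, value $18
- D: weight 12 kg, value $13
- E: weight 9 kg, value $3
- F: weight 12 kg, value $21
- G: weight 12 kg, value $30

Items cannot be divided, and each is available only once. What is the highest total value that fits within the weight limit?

$54

Check high-value combinations within 26 kg:
- B+C+G: weight 8+5+12=25, value 6+18+30=54
- A+G: weight 11+12=23, value 23+30=53
- F+G: weight 12+12=24, value 21+30=51
- C+E+G: weight 5+9+12=26, value 18+3+30=51
- C+G: weight 5+12=17, value 18+30=48
Best: $54.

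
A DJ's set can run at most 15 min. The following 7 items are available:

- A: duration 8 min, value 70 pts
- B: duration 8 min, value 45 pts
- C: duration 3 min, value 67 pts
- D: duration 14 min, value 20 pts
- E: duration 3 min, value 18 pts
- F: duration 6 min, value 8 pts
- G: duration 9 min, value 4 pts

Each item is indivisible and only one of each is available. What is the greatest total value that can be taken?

Check high-value combinations within 15 min:
- A+C+E: duration 8+3+3=14, value 70+67+18=155
- A+C: duration 8+3=11, value 70+67=137
- B+C+E: duration 8+3+3=14, value 45+67+18=130
Best: 155 pts.

155 pts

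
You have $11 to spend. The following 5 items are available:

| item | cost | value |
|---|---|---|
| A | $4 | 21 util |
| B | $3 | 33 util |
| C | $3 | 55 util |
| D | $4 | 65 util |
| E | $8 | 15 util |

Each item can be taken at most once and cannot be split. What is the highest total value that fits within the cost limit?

Check high-value combinations within $11:
- B+C+D: cost 3+3+4=10, value 33+55+65=153
- A+C+D: cost 4+3+4=11, value 21+55+65=141
- C+D: cost 3+4=7, value 55+65=120
- A+B+D: cost 4+3+4=11, value 21+33+65=119
Best: 153 util.

153 util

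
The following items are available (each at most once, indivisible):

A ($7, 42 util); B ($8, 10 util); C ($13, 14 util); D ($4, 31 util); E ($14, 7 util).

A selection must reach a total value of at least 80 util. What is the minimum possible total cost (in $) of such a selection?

Subsets with value ≥ 80, sorted by total cost:
- A+B+D: cost 19, value 83
- A+C+D: cost 24, value 87
- A+D+E: cost 25, value 80
Minimum cost: 19 $.

19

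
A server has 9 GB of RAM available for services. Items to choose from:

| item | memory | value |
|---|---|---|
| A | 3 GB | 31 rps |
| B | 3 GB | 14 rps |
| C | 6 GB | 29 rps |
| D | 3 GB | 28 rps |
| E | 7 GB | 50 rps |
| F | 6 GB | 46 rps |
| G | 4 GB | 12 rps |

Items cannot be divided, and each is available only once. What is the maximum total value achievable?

Check high-value combinations within 9 GB:
- A+F: memory 3+6=9, value 31+46=77
- D+F: memory 3+6=9, value 28+46=74
- A+B+D: memory 3+3+3=9, value 31+14+28=73
Best: 77 rps.

77 rps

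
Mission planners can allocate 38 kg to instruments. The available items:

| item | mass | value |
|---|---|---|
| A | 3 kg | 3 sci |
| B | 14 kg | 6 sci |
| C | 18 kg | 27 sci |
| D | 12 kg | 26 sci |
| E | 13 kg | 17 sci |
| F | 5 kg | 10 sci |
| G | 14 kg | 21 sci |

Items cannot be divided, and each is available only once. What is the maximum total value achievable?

66 sci

Check high-value combinations within 38 kg:
- A+C+D+F: mass 3+18+12+5=38, value 3+27+26+10=66
- C+D+F: mass 18+12+5=35, value 27+26+10=63
- A+D+F+G: mass 3+12+5+14=34, value 3+26+10+21=60
Best: 66 sci.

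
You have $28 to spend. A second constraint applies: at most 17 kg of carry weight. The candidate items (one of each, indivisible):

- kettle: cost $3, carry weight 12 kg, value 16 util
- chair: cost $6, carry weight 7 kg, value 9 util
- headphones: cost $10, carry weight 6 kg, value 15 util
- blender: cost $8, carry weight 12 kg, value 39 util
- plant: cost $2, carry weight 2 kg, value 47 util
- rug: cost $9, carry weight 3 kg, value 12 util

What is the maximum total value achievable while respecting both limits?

98 util

Feasible sets respecting both limits:
- blender+plant+rug: cost 19, carry weight 17, value 98
- blender+plant: cost 10, carry weight 14, value 86
- kettle+plant+rug: cost 14, carry weight 17, value 75
Best: 98 util.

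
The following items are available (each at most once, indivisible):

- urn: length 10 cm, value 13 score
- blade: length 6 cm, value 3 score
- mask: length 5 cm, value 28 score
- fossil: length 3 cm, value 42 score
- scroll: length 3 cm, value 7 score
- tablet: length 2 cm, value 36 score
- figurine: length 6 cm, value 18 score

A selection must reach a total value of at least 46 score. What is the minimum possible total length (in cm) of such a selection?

Subsets with value ≥ 46, sorted by total length:
- fossil+tablet: length 5, value 78
- fossil+scroll: length 6, value 49
- mask+tablet: length 7, value 64
- fossil+scroll+tablet: length 8, value 85
Minimum length: 5 cm.

5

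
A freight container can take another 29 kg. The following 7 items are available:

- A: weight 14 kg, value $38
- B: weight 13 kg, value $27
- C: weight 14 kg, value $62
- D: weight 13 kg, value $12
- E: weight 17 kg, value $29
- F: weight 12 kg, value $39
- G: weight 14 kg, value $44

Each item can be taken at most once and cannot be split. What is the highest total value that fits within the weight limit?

Check high-value combinations within 29 kg:
- C+G: weight 14+14=28, value 62+44=106
- C+F: weight 14+12=26, value 62+39=101
- A+C: weight 14+14=28, value 38+62=100
- B+C: weight 13+14=27, value 27+62=89
Best: $106.

$106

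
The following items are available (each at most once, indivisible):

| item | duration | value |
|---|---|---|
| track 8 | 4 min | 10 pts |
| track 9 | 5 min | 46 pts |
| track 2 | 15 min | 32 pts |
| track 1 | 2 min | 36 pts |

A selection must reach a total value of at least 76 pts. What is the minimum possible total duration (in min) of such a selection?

7

Subsets with value ≥ 76, sorted by total duration:
- track 9+track 1: duration 7, value 82
- track 8+track 9+track 1: duration 11, value 92
- track 9+track 2: duration 20, value 78
- track 8+track 2+track 1: duration 21, value 78
Minimum duration: 7 min.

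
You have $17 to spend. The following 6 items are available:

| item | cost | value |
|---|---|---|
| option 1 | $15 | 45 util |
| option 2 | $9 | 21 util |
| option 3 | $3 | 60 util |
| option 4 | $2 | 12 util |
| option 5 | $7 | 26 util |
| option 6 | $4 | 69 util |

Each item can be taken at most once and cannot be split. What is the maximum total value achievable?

167 util

Check high-value combinations within $17:
- option 3+option 4+option 5+option 6: cost 3+2+7+4=16, value 60+12+26+69=167
- option 3+option 5+option 6: cost 3+7+4=14, value 60+26+69=155
- option 2+option 3+option 6: cost 9+3+4=16, value 21+60+69=150
Best: 167 util.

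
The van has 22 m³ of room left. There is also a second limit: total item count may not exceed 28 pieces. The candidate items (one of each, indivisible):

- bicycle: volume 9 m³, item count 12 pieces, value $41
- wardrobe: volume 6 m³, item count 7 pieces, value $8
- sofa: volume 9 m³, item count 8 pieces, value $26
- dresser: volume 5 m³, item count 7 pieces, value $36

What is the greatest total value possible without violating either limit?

Feasible sets respecting both limits:
- bicycle+wardrobe+dresser: volume 20, item count 26, value 85
- bicycle+dresser: volume 14, item count 19, value 77
- wardrobe+sofa+dresser: volume 20, item count 22, value 70
Best: $85.

$85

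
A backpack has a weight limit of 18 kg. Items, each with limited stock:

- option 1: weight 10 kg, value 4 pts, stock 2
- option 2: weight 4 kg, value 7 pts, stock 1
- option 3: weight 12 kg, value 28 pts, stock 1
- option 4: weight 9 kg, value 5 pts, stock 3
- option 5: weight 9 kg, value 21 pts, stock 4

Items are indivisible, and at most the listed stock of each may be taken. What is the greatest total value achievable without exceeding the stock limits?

Best selections within weight 18 and stock limits:
- 2×option 5: weight 18, value 42
- 1×option 2 + 1×option 3: weight 16, value 35
Best: 42 pts.

42 pts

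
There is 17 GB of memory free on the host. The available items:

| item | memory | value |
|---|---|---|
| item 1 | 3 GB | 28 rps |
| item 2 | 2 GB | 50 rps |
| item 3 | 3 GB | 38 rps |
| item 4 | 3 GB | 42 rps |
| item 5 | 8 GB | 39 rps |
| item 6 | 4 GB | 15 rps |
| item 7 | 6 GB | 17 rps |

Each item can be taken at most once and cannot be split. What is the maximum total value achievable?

175 rps

Check high-value combinations within 17 GB:
- item 1+item 2+item 3+item 4+item 7: memory 3+2+3+3+6=17, value 28+50+38+42+17=175
- item 1+item 2+item 3+item 4+item 6: memory 3+2+3+3+4=15, value 28+50+38+42+15=173
- item 2+item 3+item 4+item 5: memory 2+3+3+8=16, value 50+38+42+39=169
Best: 175 rps.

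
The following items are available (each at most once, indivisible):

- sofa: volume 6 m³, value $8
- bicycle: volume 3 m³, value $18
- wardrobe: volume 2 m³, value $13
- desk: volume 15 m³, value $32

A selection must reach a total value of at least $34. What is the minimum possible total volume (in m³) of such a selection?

11

Subsets with value ≥ 34, sorted by total volume:
- sofa+bicycle+wardrobe: volume 11, value 39
- wardrobe+desk: volume 17, value 45
- bicycle+desk: volume 18, value 50
- bicycle+wardrobe+desk: volume 20, value 63
Minimum volume: 11 m³.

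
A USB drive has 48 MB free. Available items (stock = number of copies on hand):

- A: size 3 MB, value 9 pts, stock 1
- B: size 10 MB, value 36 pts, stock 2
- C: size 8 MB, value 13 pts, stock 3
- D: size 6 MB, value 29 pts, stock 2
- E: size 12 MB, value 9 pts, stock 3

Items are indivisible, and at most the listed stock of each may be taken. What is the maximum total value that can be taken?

Best selections within size 48 and stock limits:
- 2×B + 2×C + 2×D: size 48, value 156
- 1×A + 2×B + 1×C + 2×D: size 43, value 152
- 1×A + 2×B + 2×D + 1×E: size 47, value 148
Best: 156 pts.

156 pts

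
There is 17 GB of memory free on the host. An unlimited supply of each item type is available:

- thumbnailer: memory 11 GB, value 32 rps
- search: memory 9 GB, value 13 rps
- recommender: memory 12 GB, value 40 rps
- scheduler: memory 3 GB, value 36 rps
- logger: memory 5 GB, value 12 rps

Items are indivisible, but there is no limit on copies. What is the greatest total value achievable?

Best value-per-unit is scheduler at 36/3, and filling with it alone uses memory 5×3=15. No mix of the others beats 5×36 = 180.

180 rps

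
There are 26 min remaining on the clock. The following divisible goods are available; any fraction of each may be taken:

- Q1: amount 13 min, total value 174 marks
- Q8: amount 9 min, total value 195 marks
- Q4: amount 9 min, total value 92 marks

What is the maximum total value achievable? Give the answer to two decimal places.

Take in order of value per unit:
- Q8 (195/9 per unit): all 9 → value 195, running total 195.00
- Q1 (174/13 per unit): all 13 → value 174, running total 369.00
- Q4 (92/9 per unit): 4 of 9 → value 4×92/9 = 40.8889, running total 409.89
Total 409.89.

409.89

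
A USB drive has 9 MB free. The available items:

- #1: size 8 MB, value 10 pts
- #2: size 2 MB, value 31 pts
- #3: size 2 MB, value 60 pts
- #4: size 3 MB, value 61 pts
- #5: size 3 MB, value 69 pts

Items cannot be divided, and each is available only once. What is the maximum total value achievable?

Check high-value combinations within 9 MB:
- #3+#4+#5: size 2+3+3=8, value 60+61+69=190
- #2+#4+#5: size 2+3+3=8, value 31+61+69=161
- #2+#3+#5: size 2+2+3=7, value 31+60+69=160
- #2+#3+#4: size 2+2+3=7, value 31+60+61=152
- #4+#5: size 3+3=6, value 61+69=130
Best: 190 pts.

190 pts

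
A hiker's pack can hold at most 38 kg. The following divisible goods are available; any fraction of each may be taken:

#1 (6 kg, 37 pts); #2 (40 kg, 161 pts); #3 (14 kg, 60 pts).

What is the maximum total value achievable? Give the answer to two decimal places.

Take in order of value per unit:
- #1 (37/6 per unit): all 6 → value 37, running total 37.00
- #3 (60/14 per unit): all 14 → value 60, running total 97.00
- #2 (161/40 per unit): 18 of 40 → value 18×161/40 = 72.4500, running total 169.45
Total 169.45.

169.45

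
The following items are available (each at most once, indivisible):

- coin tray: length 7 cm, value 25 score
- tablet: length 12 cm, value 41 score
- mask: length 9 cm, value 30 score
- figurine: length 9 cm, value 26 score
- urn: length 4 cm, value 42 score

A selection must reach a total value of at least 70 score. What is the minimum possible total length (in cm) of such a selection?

Subsets with value ≥ 70, sorted by total length:
- mask+urn: length 13, value 72
- tablet+urn: length 16, value 83
- coin tray+mask+urn: length 20, value 97
- coin tray+figurine+urn: length 20, value 93
Minimum length: 13 cm.

13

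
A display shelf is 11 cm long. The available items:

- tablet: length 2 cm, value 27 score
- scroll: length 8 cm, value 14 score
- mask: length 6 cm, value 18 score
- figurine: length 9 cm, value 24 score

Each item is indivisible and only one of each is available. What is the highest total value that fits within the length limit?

Check high-value combinations within 11 cm:
- tablet+figurine: length 2+9=11, value 27+24=51
- tablet+mask: length 2+6=8, value 27+18=45
- tablet+scroll: length 2+8=10, value 27+14=41
Best: 51 score.

51 score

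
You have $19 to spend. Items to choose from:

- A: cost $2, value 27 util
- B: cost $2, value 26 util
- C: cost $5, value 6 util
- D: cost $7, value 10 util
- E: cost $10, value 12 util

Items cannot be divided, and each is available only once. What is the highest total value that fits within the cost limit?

Check high-value combinations within $19:
- A+B+C+E: cost 2+2+5+10=19, value 27+26+6+12=71
- A+B+C+D: cost 2+2+5+7=16, value 27+26+6+10=69
- A+B+E: cost 2+2+10=14, value 27+26+12=65
- A+B+D: cost 2+2+7=11, value 27+26+10=63
Best: 71 util.

71 util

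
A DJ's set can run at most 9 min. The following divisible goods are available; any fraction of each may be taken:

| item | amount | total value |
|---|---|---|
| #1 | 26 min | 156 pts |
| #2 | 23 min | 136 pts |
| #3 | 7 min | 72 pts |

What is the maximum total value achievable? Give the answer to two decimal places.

84.00

Take in order of value per unit:
- #3 (72/7 per unit): all 7 → value 72, running total 72.00
- #1 (156/26 per unit): 2 of 26 → value 2×156/26 = 12.0000, running total 84.00
Total 84.00.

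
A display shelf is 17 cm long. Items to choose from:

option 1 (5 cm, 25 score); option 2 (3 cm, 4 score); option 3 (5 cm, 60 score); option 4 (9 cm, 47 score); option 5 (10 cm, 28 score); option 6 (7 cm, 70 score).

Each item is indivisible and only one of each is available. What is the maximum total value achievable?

155 score

Check high-value combinations within 17 cm:
- option 1+option 3+option 6: length 5+5+7=17, value 25+60+70=155
- option 2+option 3+option 6: length 3+5+7=15, value 4+60+70=134
- option 3+option 6: length 5+7=12, value 60+70=130
- option 4+option 6: length 9+7=16, value 47+70=117
- option 2+option 3+option 4: length 3+5+9=17, value 4+60+47=111
Best: 155 score.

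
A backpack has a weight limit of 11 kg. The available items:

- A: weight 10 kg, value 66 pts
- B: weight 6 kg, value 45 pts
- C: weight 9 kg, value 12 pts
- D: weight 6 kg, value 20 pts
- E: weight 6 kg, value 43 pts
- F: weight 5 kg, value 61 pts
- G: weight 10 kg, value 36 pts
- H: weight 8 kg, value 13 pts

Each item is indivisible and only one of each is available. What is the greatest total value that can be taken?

106 pts

Check high-value combinations within 11 kg:
- B+F: weight 6+5=11, value 45+61=106
- E+F: weight 6+5=11, value 43+61=104
- D+F: weight 6+5=11, value 20+61=81
- A: weight 10, value 66
Best: 106 pts.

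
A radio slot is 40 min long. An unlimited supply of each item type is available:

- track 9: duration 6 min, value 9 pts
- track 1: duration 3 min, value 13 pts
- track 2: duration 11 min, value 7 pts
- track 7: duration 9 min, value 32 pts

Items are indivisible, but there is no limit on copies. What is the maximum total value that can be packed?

Best value-per-unit is track 1 at 13/3, and filling with it alone uses duration 13×3=39. No mix of the others beats 13×13 = 169.

169 pts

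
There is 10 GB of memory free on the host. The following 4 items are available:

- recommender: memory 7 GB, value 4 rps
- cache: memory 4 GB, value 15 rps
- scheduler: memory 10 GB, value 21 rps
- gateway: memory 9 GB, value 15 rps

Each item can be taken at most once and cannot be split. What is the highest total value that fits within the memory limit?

21 rps

Check high-value combinations within 10 GB:
- scheduler: memory 10, value 21
- cache: memory 4, value 15
- gateway: memory 9, value 15
- recommender: memory 7, value 4
Best: 21 rps.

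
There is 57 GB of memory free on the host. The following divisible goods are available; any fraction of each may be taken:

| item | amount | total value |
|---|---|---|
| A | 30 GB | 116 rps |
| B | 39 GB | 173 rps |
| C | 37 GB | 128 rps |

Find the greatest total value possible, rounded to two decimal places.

Take in order of value per unit:
- B (173/39 per unit): all 39 → value 173, running total 173.00
- A (116/30 per unit): 18 of 30 → value 18×116/30 = 69.6000, running total 242.60
Total 242.60.

242.60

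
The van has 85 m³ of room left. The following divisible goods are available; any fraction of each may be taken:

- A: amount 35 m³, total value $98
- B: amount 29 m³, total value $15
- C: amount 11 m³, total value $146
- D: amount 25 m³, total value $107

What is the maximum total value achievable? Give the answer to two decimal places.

Take in order of value per unit:
- C (146/11 per unit): all 11 → value 146, running total 146.00
- D (107/25 per unit): all 25 → value 107, running total 253.00
- A (98/35 per unit): all 35 → value 98, running total 351.00
- B (15/29 per unit): 14 of 29 → value 14×15/29 = 7.2414, running total 358.24
Total 358.24.

358.24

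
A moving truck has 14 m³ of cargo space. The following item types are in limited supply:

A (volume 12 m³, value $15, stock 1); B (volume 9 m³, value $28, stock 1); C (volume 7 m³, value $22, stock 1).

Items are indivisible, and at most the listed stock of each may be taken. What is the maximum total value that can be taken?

$28

Best selections within volume 14 and stock limits:
- 1×B: volume 9, value 28
- 1×C: volume 7, value 22
Best: $28.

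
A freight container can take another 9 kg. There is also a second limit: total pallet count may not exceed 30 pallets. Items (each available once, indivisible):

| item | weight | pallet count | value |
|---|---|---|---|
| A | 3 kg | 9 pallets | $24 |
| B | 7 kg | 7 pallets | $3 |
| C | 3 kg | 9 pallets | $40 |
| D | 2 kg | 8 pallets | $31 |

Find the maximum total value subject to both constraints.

Feasible sets respecting both limits:
- A+C+D: weight 8, pallet count 26, value 95
- C+D: weight 5, pallet count 17, value 71
- A+C: weight 6, pallet count 18, value 64
Best: $95.

$95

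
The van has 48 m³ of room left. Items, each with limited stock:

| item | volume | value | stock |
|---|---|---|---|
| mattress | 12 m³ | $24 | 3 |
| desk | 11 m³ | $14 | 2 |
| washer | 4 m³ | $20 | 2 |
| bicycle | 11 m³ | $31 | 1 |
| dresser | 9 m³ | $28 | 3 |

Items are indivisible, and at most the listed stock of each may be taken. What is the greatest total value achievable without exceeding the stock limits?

$155

Top feasible selections:
- 2×washer + 1×bicycle + 3×dresser: volume 46, value 155
- 1×mattress + 2×washer + 3×dresser: volume 47, value 148
- 1×desk + 2×washer + 1×bicycle + 2×dresser: volume 48, value 141
- 1×desk + 2×washer + 3×dresser: volume 46, value 138
Best: $155.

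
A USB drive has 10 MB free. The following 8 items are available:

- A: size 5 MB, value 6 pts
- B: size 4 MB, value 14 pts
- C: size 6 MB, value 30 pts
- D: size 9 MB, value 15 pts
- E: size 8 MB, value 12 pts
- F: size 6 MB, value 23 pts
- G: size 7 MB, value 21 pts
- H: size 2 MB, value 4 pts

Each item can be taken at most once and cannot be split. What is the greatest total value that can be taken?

44 pts

Check high-value combinations within 10 MB:
- B+C: size 4+6=10, value 14+30=44
- B+F: size 4+6=10, value 14+23=37
- C+H: size 6+2=8, value 30+4=34
- C: size 6, value 30
Best: 44 pts.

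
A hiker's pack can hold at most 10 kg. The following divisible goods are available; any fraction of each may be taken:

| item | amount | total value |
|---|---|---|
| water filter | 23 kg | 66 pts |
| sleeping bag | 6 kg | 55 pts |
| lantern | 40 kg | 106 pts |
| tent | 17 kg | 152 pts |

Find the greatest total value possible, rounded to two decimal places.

90.76

Take in order of value per unit:
- sleeping bag (55/6 per unit): all 6 → value 55, running total 55.00
- tent (152/17 per unit): 4 of 17 → value 4×152/17 = 35.7647, running total 90.76
Total 90.76.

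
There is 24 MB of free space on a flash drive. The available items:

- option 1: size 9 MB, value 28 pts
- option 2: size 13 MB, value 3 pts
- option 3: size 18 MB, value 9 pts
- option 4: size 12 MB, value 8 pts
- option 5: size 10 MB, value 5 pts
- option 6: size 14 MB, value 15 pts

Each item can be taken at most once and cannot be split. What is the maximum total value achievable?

43 pts

Check high-value combinations within 24 MB:
- option 1+option 6: size 9+14=23, value 28+15=43
- option 1+option 4: size 9+12=21, value 28+8=36
- option 1+option 5: size 9+10=19, value 28+5=33
Best: 43 pts.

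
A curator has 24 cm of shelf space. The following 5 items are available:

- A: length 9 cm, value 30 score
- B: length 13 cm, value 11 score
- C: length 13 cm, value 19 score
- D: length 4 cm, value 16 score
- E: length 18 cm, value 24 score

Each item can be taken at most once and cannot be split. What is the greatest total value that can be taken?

49 score

Check high-value combinations within 24 cm:
- A+C: length 9+13=22, value 30+19=49
- A+D: length 9+4=13, value 30+16=46
- A+B: length 9+13=22, value 30+11=41
- D+E: length 4+18=22, value 16+24=40
- C+D: length 13+4=17, value 19+16=35
Best: 49 score.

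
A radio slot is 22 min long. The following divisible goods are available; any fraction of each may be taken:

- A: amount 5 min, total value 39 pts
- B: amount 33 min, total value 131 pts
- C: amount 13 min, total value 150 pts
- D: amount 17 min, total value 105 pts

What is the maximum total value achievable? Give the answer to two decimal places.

Take in order of value per unit:
- C (150/13 per unit): all 13 → value 150, running total 150.00
- A (39/5 per unit): all 5 → value 39, running total 189.00
- D (105/17 per unit): 4 of 17 → value 4×105/17 = 24.7059, running total 213.71
Total 213.71.

213.71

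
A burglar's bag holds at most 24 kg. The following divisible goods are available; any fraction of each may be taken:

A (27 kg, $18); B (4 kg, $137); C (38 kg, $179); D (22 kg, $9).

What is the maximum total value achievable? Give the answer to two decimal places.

Take in order of value per unit:
- B (137/4 per unit): all 4 → value 137, running total 137.00
- C (179/38 per unit): 20 of 38 → value 20×179/38 = 94.2105, running total 231.21
Total 231.21.

231.21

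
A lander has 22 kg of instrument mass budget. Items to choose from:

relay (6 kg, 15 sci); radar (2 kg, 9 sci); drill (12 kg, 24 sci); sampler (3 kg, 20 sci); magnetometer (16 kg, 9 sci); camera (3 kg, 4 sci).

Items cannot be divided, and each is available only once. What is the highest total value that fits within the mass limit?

Check high-value combinations within 22 kg:
- relay+drill+sampler: mass 6+12+3=21, value 15+24+20=59
- radar+drill+sampler+camera: mass 2+12+3+3=20, value 9+24+20+4=57
- radar+drill+sampler: mass 2+12+3=17, value 9+24+20=53
- relay+radar+sampler+camera: mass 6+2+3+3=14, value 15+9+20+4=48
Best: 59 sci.

59 sci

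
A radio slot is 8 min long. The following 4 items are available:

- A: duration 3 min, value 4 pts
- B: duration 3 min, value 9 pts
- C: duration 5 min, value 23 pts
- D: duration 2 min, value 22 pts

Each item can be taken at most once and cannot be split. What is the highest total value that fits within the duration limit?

This is a 0/1 knapsack; check combinations near the capacity.
- C+D: duration 5+2=7, value 23+22=45
- A+B+D: duration 3+3+2=8, value 4+9+22=35
- B+C: duration 3+5=8, value 9+23=32
- B+D: duration 3+2=5, value 9+22=31
Best: 45 pts.

45 pts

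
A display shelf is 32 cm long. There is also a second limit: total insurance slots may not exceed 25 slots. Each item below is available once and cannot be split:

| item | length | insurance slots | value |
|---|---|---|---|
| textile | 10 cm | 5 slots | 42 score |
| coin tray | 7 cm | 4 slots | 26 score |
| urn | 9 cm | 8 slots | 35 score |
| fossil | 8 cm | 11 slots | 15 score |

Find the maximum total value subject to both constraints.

Feasible sets respecting both limits:
- textile+coin tray+urn: length 26, insurance slots 17, value 103
- textile+urn+fossil: length 27, insurance slots 24, value 92
- textile+coin tray+fossil: length 25, insurance slots 20, value 83
- textile+urn: length 19, insurance slots 13, value 77
Best: 103 score.

103 score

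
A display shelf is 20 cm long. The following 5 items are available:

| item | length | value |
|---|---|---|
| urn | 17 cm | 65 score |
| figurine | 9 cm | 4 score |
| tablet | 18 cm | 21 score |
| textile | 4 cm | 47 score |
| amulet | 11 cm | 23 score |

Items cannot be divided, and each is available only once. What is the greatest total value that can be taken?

This is a 0/1 knapsack; check combinations near the capacity.
- textile+amulet: length 4+11=15, value 47+23=70
- urn: length 17, value 65
- figurine+textile: length 9+4=13, value 4+47=51
Best: 70 score.

70 score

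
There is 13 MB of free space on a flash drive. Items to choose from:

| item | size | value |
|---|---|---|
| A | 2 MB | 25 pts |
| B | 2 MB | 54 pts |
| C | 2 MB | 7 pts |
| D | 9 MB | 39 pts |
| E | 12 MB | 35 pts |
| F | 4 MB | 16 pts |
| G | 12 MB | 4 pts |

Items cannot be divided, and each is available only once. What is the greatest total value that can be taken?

Check high-value combinations within 13 MB:
- A+B+D: size 2+2+9=13, value 25+54+39=118
- A+B+C+F: size 2+2+2+4=10, value 25+54+7+16=102
- B+C+D: size 2+2+9=13, value 54+7+39=100
- A+B+F: size 2+2+4=8, value 25+54+16=95
- B+D: size 2+9=11, value 54+39=93
Best: 118 pts.

118 pts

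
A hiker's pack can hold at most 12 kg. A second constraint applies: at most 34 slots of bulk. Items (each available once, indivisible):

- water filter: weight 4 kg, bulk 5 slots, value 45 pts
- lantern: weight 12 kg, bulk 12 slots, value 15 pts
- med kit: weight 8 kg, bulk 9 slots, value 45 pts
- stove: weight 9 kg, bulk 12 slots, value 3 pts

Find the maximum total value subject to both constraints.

Feasible sets respecting both limits:
- water filter+med kit: weight 12, bulk 14, value 90
- water filter: weight 4, bulk 5, value 45
- med kit: weight 8, bulk 9, value 45
- lantern: weight 12, bulk 12, value 15
Best: 90 pts.

90 pts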